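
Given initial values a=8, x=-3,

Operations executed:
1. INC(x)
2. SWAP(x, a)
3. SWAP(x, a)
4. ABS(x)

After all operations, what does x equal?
x = 2

Tracing execution:
Step 1: INC(x) → x = -2
Step 2: SWAP(x, a) → x = 8
Step 3: SWAP(x, a) → x = -2
Step 4: ABS(x) → x = 2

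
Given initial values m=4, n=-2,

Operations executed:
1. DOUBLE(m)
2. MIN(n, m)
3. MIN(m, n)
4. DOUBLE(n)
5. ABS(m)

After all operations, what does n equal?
n = -4

Tracing execution:
Step 1: DOUBLE(m) → n = -2
Step 2: MIN(n, m) → n = -2
Step 3: MIN(m, n) → n = -2
Step 4: DOUBLE(n) → n = -4
Step 5: ABS(m) → n = -4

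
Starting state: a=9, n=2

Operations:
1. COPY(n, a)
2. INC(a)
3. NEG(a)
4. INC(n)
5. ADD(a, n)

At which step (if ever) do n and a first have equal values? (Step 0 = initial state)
Step 1

n and a first become equal after step 1.

Comparing values at each step:
Initial: n=2, a=9
After step 1: n=9, a=9 ← equal!
After step 2: n=9, a=10
After step 3: n=9, a=-10
After step 4: n=10, a=-10
After step 5: n=10, a=0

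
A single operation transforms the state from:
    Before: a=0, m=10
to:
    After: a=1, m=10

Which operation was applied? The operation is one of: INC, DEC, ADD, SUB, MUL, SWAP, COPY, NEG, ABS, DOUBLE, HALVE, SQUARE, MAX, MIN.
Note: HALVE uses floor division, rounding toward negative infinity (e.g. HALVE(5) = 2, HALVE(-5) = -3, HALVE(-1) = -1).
INC(a)

Analyzing the change:
Before: a=0, m=10
After: a=1, m=10
Variable a changed from 0 to 1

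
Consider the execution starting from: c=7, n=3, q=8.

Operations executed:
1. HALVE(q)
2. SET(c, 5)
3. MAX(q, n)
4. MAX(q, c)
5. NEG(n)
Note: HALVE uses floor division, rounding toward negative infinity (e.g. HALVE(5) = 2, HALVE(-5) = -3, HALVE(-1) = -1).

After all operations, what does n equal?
n = -3

Tracing execution:
Step 1: HALVE(q) → n = 3
Step 2: SET(c, 5) → n = 3
Step 3: MAX(q, n) → n = 3
Step 4: MAX(q, c) → n = 3
Step 5: NEG(n) → n = -3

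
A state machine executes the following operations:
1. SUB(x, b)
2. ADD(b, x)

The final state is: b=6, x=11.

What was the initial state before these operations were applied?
b=-5, x=6

Working backwards:
Final state: b=6, x=11
Before step 2 (ADD(b, x)): b=-5, x=11
Before step 1 (SUB(x, b)): b=-5, x=6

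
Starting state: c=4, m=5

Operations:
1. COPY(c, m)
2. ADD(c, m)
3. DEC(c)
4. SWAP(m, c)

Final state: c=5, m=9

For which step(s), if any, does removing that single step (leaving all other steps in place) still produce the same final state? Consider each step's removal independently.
None - removing any single step changes the final result

Testing removal of each single step:
Without step 1: final = c=5, m=8 (different)
Without step 2: final = c=5, m=4 (different)
Without step 3: final = c=5, m=10 (different)
Without step 4: final = c=9, m=5 (different)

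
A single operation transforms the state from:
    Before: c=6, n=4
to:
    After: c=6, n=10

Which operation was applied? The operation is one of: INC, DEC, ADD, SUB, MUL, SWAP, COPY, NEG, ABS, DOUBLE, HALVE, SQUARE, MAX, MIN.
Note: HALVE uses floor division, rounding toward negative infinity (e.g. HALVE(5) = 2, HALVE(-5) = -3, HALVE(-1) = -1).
ADD(n, c)

Analyzing the change:
Before: c=6, n=4
After: c=6, n=10
Variable n changed from 4 to 10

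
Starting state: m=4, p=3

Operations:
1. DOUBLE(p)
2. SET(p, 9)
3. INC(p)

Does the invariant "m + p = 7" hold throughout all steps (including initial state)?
No, violated after step 1

The invariant is violated after step 1.

State at each step:
Initial: m=4, p=3
After step 1: m=4, p=6
After step 2: m=4, p=9
After step 3: m=4, p=10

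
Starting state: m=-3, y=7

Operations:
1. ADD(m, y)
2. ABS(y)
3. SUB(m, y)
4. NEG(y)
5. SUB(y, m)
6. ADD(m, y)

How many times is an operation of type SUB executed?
2

Counting SUB operations:
Step 3: SUB(m, y) ← SUB
Step 5: SUB(y, m) ← SUB
Total: 2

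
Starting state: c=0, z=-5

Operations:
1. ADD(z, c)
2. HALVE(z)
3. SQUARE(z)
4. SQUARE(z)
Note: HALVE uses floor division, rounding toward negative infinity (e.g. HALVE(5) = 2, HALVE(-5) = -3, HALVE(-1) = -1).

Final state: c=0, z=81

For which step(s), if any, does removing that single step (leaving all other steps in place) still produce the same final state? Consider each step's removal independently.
Step(s) 1

Testing removal of each single step:
Without step 1: final = c=0, z=81 (same)
Without step 2: final = c=0, z=625 (different)
Without step 3: final = c=0, z=9 (different)
Without step 4: final = c=0, z=9 (different)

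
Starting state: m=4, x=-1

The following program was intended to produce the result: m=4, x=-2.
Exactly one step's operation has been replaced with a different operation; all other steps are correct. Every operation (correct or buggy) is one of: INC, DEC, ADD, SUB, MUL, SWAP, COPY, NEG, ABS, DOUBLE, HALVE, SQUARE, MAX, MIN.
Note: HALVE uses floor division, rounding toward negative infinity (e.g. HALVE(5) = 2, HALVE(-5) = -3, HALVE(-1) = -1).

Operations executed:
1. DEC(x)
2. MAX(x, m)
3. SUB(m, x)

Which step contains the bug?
Step 2

Trace with buggy code:
Initial: m=4, x=-1
After step 1: m=4, x=-2
After step 2: m=4, x=4
After step 3: m=0, x=4
Actual final m=0, x=4 ≠ expected m=4, x=-2.
Step 2 is the only position where a single-operation replacement can produce the expected result.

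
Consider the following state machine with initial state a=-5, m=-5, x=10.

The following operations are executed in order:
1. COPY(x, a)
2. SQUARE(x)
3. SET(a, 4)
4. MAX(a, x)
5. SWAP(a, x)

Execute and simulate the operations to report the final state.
{a: 25, m: -5, x: 25}

Step-by-step execution:
Initial: a=-5, m=-5, x=10
After step 1 (COPY(x, a)): a=-5, m=-5, x=-5
After step 2 (SQUARE(x)): a=-5, m=-5, x=25
After step 3 (SET(a, 4)): a=4, m=-5, x=25
After step 4 (MAX(a, x)): a=25, m=-5, x=25
After step 5 (SWAP(a, x)): a=25, m=-5, x=25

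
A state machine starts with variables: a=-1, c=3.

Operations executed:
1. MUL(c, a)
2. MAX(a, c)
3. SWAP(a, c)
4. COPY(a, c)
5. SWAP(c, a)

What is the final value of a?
a = -1

Tracing execution:
Step 1: MUL(c, a) → a = -1
Step 2: MAX(a, c) → a = -1
Step 3: SWAP(a, c) → a = -3
Step 4: COPY(a, c) → a = -1
Step 5: SWAP(c, a) → a = -1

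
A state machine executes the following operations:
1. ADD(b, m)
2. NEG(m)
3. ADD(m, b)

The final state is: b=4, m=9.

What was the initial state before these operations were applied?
b=9, m=-5

Working backwards:
Final state: b=4, m=9
Before step 3 (ADD(m, b)): b=4, m=5
Before step 2 (NEG(m)): b=4, m=-5
Before step 1 (ADD(b, m)): b=9, m=-5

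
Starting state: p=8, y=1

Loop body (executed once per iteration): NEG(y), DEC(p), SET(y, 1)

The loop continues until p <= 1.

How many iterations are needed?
7

Tracing iterations:
Initial: p=8, y=1
After iteration 1: p=7, y=1
After iteration 2: p=6, y=1
After iteration 3: p=5, y=1
After iteration 4: p=4, y=1
After iteration 5: p=3, y=1
After iteration 6: p=2, y=1
After iteration 7: p=1, y=1
p <= 1 now holds, so the loop exits after 7 iterations.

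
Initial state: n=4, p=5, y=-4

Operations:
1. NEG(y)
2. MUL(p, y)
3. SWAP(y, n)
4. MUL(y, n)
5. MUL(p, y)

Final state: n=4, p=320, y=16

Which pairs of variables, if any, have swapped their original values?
None

Comparing initial and final values:
y: -4 → 16
p: 5 → 320
n: 4 → 4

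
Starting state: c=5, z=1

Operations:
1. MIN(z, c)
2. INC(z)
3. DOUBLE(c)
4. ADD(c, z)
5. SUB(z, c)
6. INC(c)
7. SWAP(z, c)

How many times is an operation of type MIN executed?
1

Counting MIN operations:
Step 1: MIN(z, c) ← MIN
Total: 1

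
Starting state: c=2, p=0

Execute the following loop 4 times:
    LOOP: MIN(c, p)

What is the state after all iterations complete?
c=0, p=0

Iteration trace:
Start: c=2, p=0
After iteration 1: c=0, p=0
After iteration 2: c=0, p=0
After iteration 3: c=0, p=0
After iteration 4: c=0, p=0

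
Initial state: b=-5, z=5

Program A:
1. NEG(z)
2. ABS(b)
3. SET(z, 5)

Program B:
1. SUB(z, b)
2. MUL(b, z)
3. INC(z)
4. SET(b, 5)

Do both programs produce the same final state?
No

Program A final state: b=5, z=5
Program B final state: b=5, z=11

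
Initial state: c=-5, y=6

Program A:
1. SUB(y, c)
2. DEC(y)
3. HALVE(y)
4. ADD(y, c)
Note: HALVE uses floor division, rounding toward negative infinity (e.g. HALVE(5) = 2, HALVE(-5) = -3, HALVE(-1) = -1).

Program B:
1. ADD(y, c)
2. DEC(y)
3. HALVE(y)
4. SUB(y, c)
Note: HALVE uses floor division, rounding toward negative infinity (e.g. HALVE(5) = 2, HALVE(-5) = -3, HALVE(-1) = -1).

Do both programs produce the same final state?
No

Program A final state: c=-5, y=0
Program B final state: c=-5, y=5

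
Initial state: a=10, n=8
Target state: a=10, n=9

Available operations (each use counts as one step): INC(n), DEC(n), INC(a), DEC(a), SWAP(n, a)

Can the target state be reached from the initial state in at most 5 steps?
Yes

Path (1 step): INC(n)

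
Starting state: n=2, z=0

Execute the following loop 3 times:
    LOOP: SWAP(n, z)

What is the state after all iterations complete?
n=0, z=2

Iteration trace:
Start: n=2, z=0
After iteration 1: n=0, z=2
After iteration 2: n=2, z=0
After iteration 3: n=0, z=2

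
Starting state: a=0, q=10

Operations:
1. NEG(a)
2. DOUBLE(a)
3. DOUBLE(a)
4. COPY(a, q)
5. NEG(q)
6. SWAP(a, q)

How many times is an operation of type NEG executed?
2

Counting NEG operations:
Step 1: NEG(a) ← NEG
Step 5: NEG(q) ← NEG
Total: 2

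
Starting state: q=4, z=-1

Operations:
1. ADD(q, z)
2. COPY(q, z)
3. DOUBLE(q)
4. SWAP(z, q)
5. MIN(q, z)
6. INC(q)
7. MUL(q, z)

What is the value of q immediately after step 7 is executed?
q = 2

Tracing q through execution:
Initial: q = 4
After step 1 (ADD(q, z)): q = 3
After step 2 (COPY(q, z)): q = -1
After step 3 (DOUBLE(q)): q = -2
After step 4 (SWAP(z, q)): q = -1
After step 5 (MIN(q, z)): q = -2
After step 6 (INC(q)): q = -1
After step 7 (MUL(q, z)): q = 2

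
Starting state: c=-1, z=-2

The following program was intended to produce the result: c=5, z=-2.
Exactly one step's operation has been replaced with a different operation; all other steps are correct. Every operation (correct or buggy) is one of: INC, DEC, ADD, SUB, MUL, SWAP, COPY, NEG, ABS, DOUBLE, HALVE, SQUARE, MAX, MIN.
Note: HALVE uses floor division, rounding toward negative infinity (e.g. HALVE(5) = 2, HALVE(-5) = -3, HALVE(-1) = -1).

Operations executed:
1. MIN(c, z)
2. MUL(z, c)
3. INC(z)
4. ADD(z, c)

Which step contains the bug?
Step 4

Trace with buggy code:
Initial: c=-1, z=-2
After step 1: c=-2, z=-2
After step 2: c=-2, z=4
After step 3: c=-2, z=5
After step 4: c=-2, z=3
Actual final c=-2, z=3 ≠ expected c=5, z=-2.
Step 4 is the only position where a single-operation replacement can produce the expected result.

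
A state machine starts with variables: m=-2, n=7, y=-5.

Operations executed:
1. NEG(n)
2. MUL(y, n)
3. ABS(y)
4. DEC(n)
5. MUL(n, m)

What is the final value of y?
y = 35

Tracing execution:
Step 1: NEG(n) → y = -5
Step 2: MUL(y, n) → y = 35
Step 3: ABS(y) → y = 35
Step 4: DEC(n) → y = 35
Step 5: MUL(n, m) → y = 35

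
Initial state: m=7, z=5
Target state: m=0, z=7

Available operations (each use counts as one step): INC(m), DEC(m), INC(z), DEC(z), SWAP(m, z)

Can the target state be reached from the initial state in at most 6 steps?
Yes

Path (6 steps): DEC(z) → DEC(z) → DEC(z) → DEC(z) → DEC(z) → SWAP(m, z)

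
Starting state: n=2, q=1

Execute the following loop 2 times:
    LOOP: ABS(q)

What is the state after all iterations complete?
n=2, q=1

Iteration trace:
Start: n=2, q=1
After iteration 1: n=2, q=1
After iteration 2: n=2, q=1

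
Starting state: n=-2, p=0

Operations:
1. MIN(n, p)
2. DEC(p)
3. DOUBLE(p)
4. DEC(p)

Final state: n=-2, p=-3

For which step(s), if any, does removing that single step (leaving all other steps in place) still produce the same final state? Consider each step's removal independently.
Step(s) 1

Testing removal of each single step:
Without step 1: final = n=-2, p=-3 (same)
Without step 2: final = n=-2, p=-1 (different)
Without step 3: final = n=-2, p=-2 (different)
Without step 4: final = n=-2, p=-2 (different)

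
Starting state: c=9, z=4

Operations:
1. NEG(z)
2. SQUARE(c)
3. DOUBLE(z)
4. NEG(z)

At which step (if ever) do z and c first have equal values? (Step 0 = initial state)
Never

z and c never become equal during execution.

Comparing values at each step:
Initial: z=4, c=9
After step 1: z=-4, c=9
After step 2: z=-4, c=81
After step 3: z=-8, c=81
After step 4: z=8, c=81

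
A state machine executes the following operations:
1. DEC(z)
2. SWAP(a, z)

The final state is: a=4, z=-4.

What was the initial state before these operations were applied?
a=-4, z=5

Working backwards:
Final state: a=4, z=-4
Before step 2 (SWAP(a, z)): a=-4, z=4
Before step 1 (DEC(z)): a=-4, z=5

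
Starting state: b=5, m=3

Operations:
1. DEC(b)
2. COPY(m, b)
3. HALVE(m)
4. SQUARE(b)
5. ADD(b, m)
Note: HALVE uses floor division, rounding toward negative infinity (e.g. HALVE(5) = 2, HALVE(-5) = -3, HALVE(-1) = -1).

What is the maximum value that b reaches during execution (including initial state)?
18

Values of b at each step:
Initial: b = 5
After step 1: b = 4
After step 2: b = 4
After step 3: b = 4
After step 4: b = 16
After step 5: b = 18 ← maximum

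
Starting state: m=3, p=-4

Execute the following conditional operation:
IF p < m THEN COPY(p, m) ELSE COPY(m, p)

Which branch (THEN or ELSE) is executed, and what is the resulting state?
Branch: THEN, Final state: m=3, p=3

Evaluating condition: p < m
p = -4, m = 3
Condition is True, so THEN branch executes
After COPY(p, m): m=3, p=3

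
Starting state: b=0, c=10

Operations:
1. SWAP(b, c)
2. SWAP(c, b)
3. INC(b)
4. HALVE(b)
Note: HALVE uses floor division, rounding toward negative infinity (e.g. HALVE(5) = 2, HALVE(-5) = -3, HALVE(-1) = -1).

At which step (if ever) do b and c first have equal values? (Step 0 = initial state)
Never

b and c never become equal during execution.

Comparing values at each step:
Initial: b=0, c=10
After step 1: b=10, c=0
After step 2: b=0, c=10
After step 3: b=1, c=10
After step 4: b=0, c=10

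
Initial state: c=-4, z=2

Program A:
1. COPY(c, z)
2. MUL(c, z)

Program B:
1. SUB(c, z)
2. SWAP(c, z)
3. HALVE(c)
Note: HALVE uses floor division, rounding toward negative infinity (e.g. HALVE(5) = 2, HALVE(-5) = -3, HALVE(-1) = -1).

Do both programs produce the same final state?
No

Program A final state: c=4, z=2
Program B final state: c=1, z=-6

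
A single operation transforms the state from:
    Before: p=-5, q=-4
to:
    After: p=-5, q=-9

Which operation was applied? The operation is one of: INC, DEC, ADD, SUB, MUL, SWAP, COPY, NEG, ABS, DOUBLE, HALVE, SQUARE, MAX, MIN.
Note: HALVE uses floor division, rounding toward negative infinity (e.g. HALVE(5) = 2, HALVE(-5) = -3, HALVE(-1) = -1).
ADD(q, p)

Analyzing the change:
Before: p=-5, q=-4
After: p=-5, q=-9
Variable q changed from -4 to -9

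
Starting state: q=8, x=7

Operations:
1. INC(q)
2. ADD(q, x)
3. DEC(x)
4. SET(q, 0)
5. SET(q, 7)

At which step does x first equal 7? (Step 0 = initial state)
Step 0

Tracing x:
Initial: x = 7 ← first occurrence
After step 1: x = 7
After step 2: x = 7
After step 3: x = 6
After step 4: x = 6
After step 5: x = 6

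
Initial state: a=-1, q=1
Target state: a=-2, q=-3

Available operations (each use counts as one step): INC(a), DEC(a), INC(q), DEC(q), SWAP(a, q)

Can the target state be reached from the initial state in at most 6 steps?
Yes

Path (5 steps): DEC(a) → DEC(q) → DEC(q) → DEC(q) → DEC(q)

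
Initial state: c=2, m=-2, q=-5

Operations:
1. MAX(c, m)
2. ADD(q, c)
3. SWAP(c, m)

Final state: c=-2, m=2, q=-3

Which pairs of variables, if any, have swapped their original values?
(c, m)

Comparing initial and final values:
c: 2 → -2
m: -2 → 2
q: -5 → -3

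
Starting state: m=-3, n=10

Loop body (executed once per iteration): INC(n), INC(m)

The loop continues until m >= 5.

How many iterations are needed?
8

Tracing iterations:
Initial: m=-3, n=10
After iteration 1: m=-2, n=11
After iteration 2: m=-1, n=12
After iteration 3: m=0, n=13
After iteration 4: m=1, n=14
After iteration 5: m=2, n=15
After iteration 6: m=3, n=16
After iteration 7: m=4, n=17
After iteration 8: m=5, n=18
m >= 5 now holds, so the loop exits after 8 iterations.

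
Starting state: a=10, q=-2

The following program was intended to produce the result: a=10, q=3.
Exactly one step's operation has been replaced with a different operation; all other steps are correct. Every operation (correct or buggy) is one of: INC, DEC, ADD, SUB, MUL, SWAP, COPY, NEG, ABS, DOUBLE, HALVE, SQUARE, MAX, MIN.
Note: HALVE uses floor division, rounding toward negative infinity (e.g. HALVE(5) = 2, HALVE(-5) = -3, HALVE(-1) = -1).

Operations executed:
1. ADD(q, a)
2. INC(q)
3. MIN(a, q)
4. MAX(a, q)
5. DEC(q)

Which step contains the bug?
Step 3

Trace with buggy code:
Initial: a=10, q=-2
After step 1: a=10, q=8
After step 2: a=10, q=9
After step 3: a=9, q=9
After step 4: a=9, q=9
After step 5: a=9, q=8
Actual final a=9, q=8 ≠ expected a=10, q=3.
Step 3 is the only position where a single-operation replacement can produce the expected result.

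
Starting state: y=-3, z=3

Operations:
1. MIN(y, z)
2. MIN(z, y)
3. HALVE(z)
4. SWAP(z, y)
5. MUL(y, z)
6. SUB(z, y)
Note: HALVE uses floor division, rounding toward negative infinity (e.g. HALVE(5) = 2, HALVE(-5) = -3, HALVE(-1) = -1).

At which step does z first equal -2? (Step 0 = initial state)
Step 3

Tracing z:
Initial: z = 3
After step 1: z = 3
After step 2: z = -3
After step 3: z = -2 ← first occurrence
After step 4: z = -3
After step 5: z = -3
After step 6: z = -9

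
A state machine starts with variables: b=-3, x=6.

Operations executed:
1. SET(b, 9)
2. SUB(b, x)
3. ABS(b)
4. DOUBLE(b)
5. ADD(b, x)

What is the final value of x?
x = 6

Tracing execution:
Step 1: SET(b, 9) → x = 6
Step 2: SUB(b, x) → x = 6
Step 3: ABS(b) → x = 6
Step 4: DOUBLE(b) → x = 6
Step 5: ADD(b, x) → x = 6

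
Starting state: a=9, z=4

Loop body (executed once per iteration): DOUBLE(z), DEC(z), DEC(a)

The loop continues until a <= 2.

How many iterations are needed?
7

Tracing iterations:
Initial: a=9, z=4
After iteration 1: a=8, z=7
After iteration 2: a=7, z=13
After iteration 3: a=6, z=25
After iteration 4: a=5, z=49
After iteration 5: a=4, z=97
After iteration 6: a=3, z=193
After iteration 7: a=2, z=385
a <= 2 now holds, so the loop exits after 7 iterations.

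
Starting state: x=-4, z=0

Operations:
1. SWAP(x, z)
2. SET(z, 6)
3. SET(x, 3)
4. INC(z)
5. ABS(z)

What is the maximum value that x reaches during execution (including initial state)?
3

Values of x at each step:
Initial: x = -4
After step 1: x = 0
After step 2: x = 0
After step 3: x = 3 ← maximum
After step 4: x = 3
After step 5: x = 3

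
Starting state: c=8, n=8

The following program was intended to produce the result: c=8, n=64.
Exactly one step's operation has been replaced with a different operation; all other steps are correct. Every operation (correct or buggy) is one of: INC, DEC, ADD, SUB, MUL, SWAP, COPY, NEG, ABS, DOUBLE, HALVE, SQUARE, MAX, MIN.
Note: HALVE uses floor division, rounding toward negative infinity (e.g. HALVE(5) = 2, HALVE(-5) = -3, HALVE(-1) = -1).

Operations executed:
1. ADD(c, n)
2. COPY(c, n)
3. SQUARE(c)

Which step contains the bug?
Step 3

Trace with buggy code:
Initial: c=8, n=8
After step 1: c=16, n=8
After step 2: c=8, n=8
After step 3: c=64, n=8
Actual final c=64, n=8 ≠ expected c=8, n=64.
Step 3 is the only position where a single-operation replacement can produce the expected result.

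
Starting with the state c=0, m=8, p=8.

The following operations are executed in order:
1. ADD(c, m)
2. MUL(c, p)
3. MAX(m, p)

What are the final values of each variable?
{c: 64, m: 8, p: 8}

Step-by-step execution:
Initial: c=0, m=8, p=8
After step 1 (ADD(c, m)): c=8, m=8, p=8
After step 2 (MUL(c, p)): c=64, m=8, p=8
After step 3 (MAX(m, p)): c=64, m=8, p=8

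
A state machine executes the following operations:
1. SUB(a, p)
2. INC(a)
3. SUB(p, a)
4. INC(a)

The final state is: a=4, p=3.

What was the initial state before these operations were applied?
a=8, p=6

Working backwards:
Final state: a=4, p=3
Before step 4 (INC(a)): a=3, p=3
Before step 3 (SUB(p, a)): a=3, p=6
Before step 2 (INC(a)): a=2, p=6
Before step 1 (SUB(a, p)): a=8, p=6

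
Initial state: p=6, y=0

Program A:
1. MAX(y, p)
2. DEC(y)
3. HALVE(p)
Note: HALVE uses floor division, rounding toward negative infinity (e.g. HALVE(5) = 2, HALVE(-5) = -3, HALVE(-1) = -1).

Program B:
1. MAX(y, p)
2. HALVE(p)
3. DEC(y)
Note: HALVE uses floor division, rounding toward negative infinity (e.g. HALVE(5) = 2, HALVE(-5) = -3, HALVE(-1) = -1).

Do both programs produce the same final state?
Yes

Program A final state: p=3, y=5
Program B final state: p=3, y=5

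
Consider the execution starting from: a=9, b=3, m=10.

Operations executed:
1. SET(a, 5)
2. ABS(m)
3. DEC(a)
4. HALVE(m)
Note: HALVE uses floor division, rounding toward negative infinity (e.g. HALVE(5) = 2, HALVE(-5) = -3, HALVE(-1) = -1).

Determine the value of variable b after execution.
b = 3

Tracing execution:
Step 1: SET(a, 5) → b = 3
Step 2: ABS(m) → b = 3
Step 3: DEC(a) → b = 3
Step 4: HALVE(m) → b = 3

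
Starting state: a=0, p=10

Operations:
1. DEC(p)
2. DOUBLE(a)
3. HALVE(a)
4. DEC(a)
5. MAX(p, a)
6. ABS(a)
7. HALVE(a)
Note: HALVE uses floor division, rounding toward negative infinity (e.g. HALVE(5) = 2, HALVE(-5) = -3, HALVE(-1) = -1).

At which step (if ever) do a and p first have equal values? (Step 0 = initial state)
Never

a and p never become equal during execution.

Comparing values at each step:
Initial: a=0, p=10
After step 1: a=0, p=9
After step 2: a=0, p=9
After step 3: a=0, p=9
After step 4: a=-1, p=9
After step 5: a=-1, p=9
After step 6: a=1, p=9
After step 7: a=0, p=9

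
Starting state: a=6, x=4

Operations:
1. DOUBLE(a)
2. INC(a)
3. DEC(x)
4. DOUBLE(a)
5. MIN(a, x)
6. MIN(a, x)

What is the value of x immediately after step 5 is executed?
x = 3

Tracing x through execution:
Initial: x = 4
After step 1 (DOUBLE(a)): x = 4
After step 2 (INC(a)): x = 4
After step 3 (DEC(x)): x = 3
After step 4 (DOUBLE(a)): x = 3
After step 5 (MIN(a, x)): x = 3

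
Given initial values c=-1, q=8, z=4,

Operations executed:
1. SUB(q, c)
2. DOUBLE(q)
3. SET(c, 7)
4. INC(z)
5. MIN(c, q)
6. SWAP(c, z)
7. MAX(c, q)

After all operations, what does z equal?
z = 7

Tracing execution:
Step 1: SUB(q, c) → z = 4
Step 2: DOUBLE(q) → z = 4
Step 3: SET(c, 7) → z = 4
Step 4: INC(z) → z = 5
Step 5: MIN(c, q) → z = 5
Step 6: SWAP(c, z) → z = 7
Step 7: MAX(c, q) → z = 7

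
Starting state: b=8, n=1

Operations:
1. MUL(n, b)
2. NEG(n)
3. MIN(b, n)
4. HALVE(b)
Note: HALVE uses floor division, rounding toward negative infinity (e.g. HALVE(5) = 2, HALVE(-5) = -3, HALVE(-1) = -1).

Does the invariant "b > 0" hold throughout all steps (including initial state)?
No, violated after step 3

The invariant is violated after step 3.

State at each step:
Initial: b=8, n=1
After step 1: b=8, n=8
After step 2: b=8, n=-8
After step 3: b=-8, n=-8
After step 4: b=-4, n=-8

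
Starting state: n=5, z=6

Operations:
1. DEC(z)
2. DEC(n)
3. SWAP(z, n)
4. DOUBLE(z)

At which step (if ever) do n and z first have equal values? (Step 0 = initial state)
Step 1

n and z first become equal after step 1.

Comparing values at each step:
Initial: n=5, z=6
After step 1: n=5, z=5 ← equal!
After step 2: n=4, z=5
After step 3: n=5, z=4
After step 4: n=5, z=8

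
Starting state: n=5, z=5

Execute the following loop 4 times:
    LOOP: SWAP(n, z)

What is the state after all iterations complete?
n=5, z=5

Iteration trace:
Start: n=5, z=5
After iteration 1: n=5, z=5
After iteration 2: n=5, z=5
After iteration 3: n=5, z=5
After iteration 4: n=5, z=5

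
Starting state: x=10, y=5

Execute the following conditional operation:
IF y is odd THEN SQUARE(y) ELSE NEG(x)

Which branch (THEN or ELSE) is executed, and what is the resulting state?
Branch: THEN, Final state: x=10, y=25

Evaluating condition: y is odd
Condition is True, so THEN branch executes
After SQUARE(y): x=10, y=25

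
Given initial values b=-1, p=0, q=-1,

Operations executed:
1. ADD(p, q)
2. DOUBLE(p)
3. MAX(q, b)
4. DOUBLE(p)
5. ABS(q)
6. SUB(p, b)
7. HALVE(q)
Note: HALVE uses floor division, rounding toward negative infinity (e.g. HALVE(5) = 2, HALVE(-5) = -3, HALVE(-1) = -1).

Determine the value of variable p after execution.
p = -3

Tracing execution:
Step 1: ADD(p, q) → p = -1
Step 2: DOUBLE(p) → p = -2
Step 3: MAX(q, b) → p = -2
Step 4: DOUBLE(p) → p = -4
Step 5: ABS(q) → p = -4
Step 6: SUB(p, b) → p = -3
Step 7: HALVE(q) → p = -3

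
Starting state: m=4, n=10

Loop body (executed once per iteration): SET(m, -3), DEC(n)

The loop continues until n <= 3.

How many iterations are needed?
7

Tracing iterations:
Initial: m=4, n=10
After iteration 1: m=-3, n=9
After iteration 2: m=-3, n=8
After iteration 3: m=-3, n=7
After iteration 4: m=-3, n=6
After iteration 5: m=-3, n=5
After iteration 6: m=-3, n=4
After iteration 7: m=-3, n=3
n <= 3 now holds, so the loop exits after 7 iterations.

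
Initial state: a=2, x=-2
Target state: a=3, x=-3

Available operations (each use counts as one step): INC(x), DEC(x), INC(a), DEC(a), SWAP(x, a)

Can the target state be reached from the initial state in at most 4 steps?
Yes

Path (2 steps): DEC(x) → INC(a)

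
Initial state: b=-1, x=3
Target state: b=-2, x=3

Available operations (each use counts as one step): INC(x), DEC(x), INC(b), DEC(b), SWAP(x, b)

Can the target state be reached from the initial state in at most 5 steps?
Yes

Path (1 step): DEC(b)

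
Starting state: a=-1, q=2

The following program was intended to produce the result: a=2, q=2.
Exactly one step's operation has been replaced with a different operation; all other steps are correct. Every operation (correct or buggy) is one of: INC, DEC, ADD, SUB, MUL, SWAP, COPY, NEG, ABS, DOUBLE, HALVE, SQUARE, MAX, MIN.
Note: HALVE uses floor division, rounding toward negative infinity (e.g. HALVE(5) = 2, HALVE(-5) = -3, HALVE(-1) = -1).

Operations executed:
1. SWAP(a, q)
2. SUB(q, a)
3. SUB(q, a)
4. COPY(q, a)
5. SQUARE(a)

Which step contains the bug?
Step 5

Trace with buggy code:
Initial: a=-1, q=2
After step 1: a=2, q=-1
After step 2: a=2, q=-3
After step 3: a=2, q=-5
After step 4: a=2, q=2
After step 5: a=4, q=2
Actual final a=4, q=2 ≠ expected a=2, q=2.
Step 5 is the only position where a single-operation replacement can produce the expected result.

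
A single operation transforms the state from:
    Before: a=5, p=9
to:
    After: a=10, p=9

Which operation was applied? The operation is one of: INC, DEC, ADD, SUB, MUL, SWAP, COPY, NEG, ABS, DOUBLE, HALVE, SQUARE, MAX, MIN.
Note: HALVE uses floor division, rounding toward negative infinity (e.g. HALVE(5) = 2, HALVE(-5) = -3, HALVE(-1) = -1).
DOUBLE(a)

Analyzing the change:
Before: a=5, p=9
After: a=10, p=9
Variable a changed from 5 to 10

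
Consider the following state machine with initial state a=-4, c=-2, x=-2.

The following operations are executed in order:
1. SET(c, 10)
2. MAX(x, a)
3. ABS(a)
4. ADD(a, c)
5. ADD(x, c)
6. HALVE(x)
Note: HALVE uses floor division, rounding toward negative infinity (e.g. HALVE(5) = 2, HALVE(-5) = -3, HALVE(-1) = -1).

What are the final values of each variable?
{a: 14, c: 10, x: 4}

Step-by-step execution:
Initial: a=-4, c=-2, x=-2
After step 1 (SET(c, 10)): a=-4, c=10, x=-2
After step 2 (MAX(x, a)): a=-4, c=10, x=-2
After step 3 (ABS(a)): a=4, c=10, x=-2
After step 4 (ADD(a, c)): a=14, c=10, x=-2
After step 5 (ADD(x, c)): a=14, c=10, x=8
After step 6 (HALVE(x)): a=14, c=10, x=4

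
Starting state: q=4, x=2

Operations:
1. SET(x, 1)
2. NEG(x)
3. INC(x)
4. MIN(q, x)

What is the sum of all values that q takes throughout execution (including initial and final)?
16

Values of q at each step:
Initial: q = 4
After step 1: q = 4
After step 2: q = 4
After step 3: q = 4
After step 4: q = 0
Sum = 4 + 4 + 4 + 4 + 0 = 16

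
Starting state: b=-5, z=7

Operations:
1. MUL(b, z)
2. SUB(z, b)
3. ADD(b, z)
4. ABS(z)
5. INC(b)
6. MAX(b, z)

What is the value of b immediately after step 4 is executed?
b = 7

Tracing b through execution:
Initial: b = -5
After step 1 (MUL(b, z)): b = -35
After step 2 (SUB(z, b)): b = -35
After step 3 (ADD(b, z)): b = 7
After step 4 (ABS(z)): b = 7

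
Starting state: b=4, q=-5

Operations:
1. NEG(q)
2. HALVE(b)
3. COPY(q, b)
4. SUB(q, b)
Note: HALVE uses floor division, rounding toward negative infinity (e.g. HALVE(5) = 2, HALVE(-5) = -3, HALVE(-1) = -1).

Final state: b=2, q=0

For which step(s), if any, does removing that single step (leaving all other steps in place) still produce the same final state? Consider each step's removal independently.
Step(s) 1

Testing removal of each single step:
Without step 1: final = b=2, q=0 (same)
Without step 2: final = b=4, q=0 (different)
Without step 3: final = b=2, q=3 (different)
Without step 4: final = b=2, q=2 (different)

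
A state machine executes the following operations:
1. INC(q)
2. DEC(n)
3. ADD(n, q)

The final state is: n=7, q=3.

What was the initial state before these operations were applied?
n=5, q=2

Working backwards:
Final state: n=7, q=3
Before step 3 (ADD(n, q)): n=4, q=3
Before step 2 (DEC(n)): n=5, q=3
Before step 1 (INC(q)): n=5, q=2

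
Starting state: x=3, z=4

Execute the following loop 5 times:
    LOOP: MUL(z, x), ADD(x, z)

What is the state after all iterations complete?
x=1534804198778717295, z=1534804197539827500

Iteration trace:
Start: x=3, z=4
After iteration 1: x=15, z=12
After iteration 2: x=195, z=180
After iteration 3: x=35295, z=35100
After iteration 4: x=1238889795, z=1238854500
After iteration 5: x=1534804198778717295, z=1534804197539827500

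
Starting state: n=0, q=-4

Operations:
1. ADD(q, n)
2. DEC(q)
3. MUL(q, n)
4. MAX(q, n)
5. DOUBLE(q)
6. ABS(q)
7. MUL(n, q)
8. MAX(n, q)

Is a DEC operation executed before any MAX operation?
Yes

First DEC: step 2
First MAX: step 4
Since 2 < 4, DEC comes first.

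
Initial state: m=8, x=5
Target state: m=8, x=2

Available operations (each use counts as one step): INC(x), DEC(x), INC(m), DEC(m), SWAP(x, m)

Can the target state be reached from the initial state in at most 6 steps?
Yes

Path (3 steps): DEC(x) → DEC(x) → DEC(x)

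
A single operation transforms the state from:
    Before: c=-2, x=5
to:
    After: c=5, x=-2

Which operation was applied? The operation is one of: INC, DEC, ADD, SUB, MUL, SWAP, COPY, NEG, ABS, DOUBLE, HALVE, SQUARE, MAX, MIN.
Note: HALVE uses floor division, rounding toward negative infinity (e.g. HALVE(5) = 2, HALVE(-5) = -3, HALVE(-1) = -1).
SWAP(x, c)

Analyzing the change:
Before: c=-2, x=5
After: c=5, x=-2
Variable x changed from 5 to -2
Variable c changed from -2 to 5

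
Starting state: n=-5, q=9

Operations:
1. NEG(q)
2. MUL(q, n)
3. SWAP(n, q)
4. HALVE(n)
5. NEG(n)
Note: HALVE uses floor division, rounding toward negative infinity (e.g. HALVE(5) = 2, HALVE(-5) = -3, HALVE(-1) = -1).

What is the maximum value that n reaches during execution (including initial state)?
45

Values of n at each step:
Initial: n = -5
After step 1: n = -5
After step 2: n = -5
After step 3: n = 45 ← maximum
After step 4: n = 22
After step 5: n = -22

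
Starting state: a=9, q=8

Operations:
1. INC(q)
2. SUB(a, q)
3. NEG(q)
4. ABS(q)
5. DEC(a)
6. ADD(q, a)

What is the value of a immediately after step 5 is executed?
a = -1

Tracing a through execution:
Initial: a = 9
After step 1 (INC(q)): a = 9
After step 2 (SUB(a, q)): a = 0
After step 3 (NEG(q)): a = 0
After step 4 (ABS(q)): a = 0
After step 5 (DEC(a)): a = -1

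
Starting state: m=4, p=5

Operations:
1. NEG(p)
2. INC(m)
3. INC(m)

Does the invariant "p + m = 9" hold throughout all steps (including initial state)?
No, violated after step 1

The invariant is violated after step 1.

State at each step:
Initial: m=4, p=5
After step 1: m=4, p=-5
After step 2: m=5, p=-5
After step 3: m=6, p=-5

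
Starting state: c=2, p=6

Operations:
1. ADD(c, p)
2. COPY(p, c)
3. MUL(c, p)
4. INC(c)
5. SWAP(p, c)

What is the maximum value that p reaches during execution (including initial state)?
65

Values of p at each step:
Initial: p = 6
After step 1: p = 6
After step 2: p = 8
After step 3: p = 8
After step 4: p = 8
After step 5: p = 65 ← maximum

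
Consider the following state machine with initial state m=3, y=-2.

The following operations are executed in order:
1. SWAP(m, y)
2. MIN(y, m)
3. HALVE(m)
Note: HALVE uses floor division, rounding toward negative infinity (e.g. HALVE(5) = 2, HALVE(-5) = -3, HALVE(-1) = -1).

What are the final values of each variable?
{m: -1, y: -2}

Step-by-step execution:
Initial: m=3, y=-2
After step 1 (SWAP(m, y)): m=-2, y=3
After step 2 (MIN(y, m)): m=-2, y=-2
After step 3 (HALVE(m)): m=-1, y=-2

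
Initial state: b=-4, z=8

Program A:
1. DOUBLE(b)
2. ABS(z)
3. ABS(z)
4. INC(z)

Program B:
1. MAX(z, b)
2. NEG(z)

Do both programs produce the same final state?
No

Program A final state: b=-8, z=9
Program B final state: b=-4, z=-8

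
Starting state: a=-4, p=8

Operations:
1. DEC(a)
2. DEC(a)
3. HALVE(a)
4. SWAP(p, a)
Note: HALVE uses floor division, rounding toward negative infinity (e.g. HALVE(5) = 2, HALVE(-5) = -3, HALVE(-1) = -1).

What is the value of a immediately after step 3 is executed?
a = -3

Tracing a through execution:
Initial: a = -4
After step 1 (DEC(a)): a = -5
After step 2 (DEC(a)): a = -6
After step 3 (HALVE(a)): a = -3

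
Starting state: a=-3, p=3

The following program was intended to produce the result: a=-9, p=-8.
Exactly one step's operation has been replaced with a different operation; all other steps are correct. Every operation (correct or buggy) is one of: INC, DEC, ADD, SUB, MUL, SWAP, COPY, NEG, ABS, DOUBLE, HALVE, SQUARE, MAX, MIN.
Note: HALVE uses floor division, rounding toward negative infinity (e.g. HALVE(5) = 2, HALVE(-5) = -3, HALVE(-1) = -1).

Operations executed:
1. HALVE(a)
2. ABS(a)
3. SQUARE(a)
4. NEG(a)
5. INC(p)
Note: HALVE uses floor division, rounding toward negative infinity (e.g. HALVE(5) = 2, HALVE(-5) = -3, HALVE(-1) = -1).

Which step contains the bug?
Step 1

Trace with buggy code:
Initial: a=-3, p=3
After step 1: a=-2, p=3
After step 2: a=2, p=3
After step 3: a=4, p=3
After step 4: a=-4, p=3
After step 5: a=-4, p=4
Actual final a=-4, p=4 ≠ expected a=-9, p=-8.
Step 1 is the only position where a single-operation replacement can produce the expected result.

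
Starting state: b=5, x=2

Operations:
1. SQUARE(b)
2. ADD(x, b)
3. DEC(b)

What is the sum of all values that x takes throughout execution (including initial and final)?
58

Values of x at each step:
Initial: x = 2
After step 1: x = 2
After step 2: x = 27
After step 3: x = 27
Sum = 2 + 2 + 27 + 27 = 58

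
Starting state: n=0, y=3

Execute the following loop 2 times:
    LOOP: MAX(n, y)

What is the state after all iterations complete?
n=3, y=3

Iteration trace:
Start: n=0, y=3
After iteration 1: n=3, y=3
After iteration 2: n=3, y=3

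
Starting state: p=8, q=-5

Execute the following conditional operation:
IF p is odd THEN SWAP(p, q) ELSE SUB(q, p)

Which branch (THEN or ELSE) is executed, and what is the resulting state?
Branch: ELSE, Final state: p=8, q=-13

Evaluating condition: p is odd
Condition is False, so ELSE branch executes
After SUB(q, p): p=8, q=-13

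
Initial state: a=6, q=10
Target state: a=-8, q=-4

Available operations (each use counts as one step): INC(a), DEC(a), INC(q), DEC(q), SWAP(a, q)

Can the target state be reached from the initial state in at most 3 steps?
No

The target state cannot be reached within 3 steps.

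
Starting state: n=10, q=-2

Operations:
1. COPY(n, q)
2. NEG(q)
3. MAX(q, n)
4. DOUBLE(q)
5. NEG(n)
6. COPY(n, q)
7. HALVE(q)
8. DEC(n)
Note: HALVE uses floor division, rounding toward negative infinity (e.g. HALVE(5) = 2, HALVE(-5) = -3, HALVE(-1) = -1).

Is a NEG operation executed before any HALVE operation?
Yes

First NEG: step 2
First HALVE: step 7
Since 2 < 7, NEG comes first.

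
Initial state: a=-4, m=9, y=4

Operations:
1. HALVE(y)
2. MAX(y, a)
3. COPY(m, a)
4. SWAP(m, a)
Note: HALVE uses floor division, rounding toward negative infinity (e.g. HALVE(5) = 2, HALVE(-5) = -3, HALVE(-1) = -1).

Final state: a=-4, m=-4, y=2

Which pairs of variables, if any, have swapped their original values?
None

Comparing initial and final values:
y: 4 → 2
a: -4 → -4
m: 9 → -4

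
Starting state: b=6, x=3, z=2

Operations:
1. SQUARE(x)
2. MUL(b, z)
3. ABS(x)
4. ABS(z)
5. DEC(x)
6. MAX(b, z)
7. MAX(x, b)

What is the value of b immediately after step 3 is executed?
b = 12

Tracing b through execution:
Initial: b = 6
After step 1 (SQUARE(x)): b = 6
After step 2 (MUL(b, z)): b = 12
After step 3 (ABS(x)): b = 12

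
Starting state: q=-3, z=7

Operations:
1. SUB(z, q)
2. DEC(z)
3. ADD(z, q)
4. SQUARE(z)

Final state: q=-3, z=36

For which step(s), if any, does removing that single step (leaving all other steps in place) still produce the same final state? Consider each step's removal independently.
None - removing any single step changes the final result

Testing removal of each single step:
Without step 1: final = q=-3, z=9 (different)
Without step 2: final = q=-3, z=49 (different)
Without step 3: final = q=-3, z=81 (different)
Without step 4: final = q=-3, z=6 (different)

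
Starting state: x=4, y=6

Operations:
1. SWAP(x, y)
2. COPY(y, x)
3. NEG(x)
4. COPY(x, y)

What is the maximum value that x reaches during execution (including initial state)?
6

Values of x at each step:
Initial: x = 4
After step 1: x = 6 ← maximum
After step 2: x = 6
After step 3: x = -6
After step 4: x = 6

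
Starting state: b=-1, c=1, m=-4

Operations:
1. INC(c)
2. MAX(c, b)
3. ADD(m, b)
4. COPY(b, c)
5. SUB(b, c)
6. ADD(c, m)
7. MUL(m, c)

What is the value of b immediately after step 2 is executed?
b = -1

Tracing b through execution:
Initial: b = -1
After step 1 (INC(c)): b = -1
After step 2 (MAX(c, b)): b = -1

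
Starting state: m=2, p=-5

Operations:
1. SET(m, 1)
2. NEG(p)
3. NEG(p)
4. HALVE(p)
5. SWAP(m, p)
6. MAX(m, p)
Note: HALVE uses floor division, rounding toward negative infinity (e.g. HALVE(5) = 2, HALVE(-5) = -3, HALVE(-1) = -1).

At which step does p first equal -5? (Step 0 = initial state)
Step 0

Tracing p:
Initial: p = -5 ← first occurrence
After step 1: p = -5
After step 2: p = 5
After step 3: p = -5
After step 4: p = -3
After step 5: p = 1
After step 6: p = 1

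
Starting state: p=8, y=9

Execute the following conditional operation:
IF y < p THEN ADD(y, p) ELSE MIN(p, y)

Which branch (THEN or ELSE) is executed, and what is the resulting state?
Branch: ELSE, Final state: p=8, y=9

Evaluating condition: y < p
y = 9, p = 8
Condition is False, so ELSE branch executes
After MIN(p, y): p=8, y=9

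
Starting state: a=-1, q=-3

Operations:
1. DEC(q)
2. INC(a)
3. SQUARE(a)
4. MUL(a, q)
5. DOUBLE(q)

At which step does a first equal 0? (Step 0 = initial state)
Step 2

Tracing a:
Initial: a = -1
After step 1: a = -1
After step 2: a = 0 ← first occurrence
After step 3: a = 0
After step 4: a = 0
After step 5: a = 0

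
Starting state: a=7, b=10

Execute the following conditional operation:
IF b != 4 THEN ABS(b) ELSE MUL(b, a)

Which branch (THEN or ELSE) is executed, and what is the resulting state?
Branch: THEN, Final state: a=7, b=10

Evaluating condition: b != 4
b = 10
Condition is True, so THEN branch executes
After ABS(b): a=7, b=10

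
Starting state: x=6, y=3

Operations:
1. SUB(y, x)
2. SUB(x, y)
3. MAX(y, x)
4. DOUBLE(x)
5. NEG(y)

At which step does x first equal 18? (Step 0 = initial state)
Step 4

Tracing x:
Initial: x = 6
After step 1: x = 6
After step 2: x = 9
After step 3: x = 9
After step 4: x = 18 ← first occurrence
After step 5: x = 18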